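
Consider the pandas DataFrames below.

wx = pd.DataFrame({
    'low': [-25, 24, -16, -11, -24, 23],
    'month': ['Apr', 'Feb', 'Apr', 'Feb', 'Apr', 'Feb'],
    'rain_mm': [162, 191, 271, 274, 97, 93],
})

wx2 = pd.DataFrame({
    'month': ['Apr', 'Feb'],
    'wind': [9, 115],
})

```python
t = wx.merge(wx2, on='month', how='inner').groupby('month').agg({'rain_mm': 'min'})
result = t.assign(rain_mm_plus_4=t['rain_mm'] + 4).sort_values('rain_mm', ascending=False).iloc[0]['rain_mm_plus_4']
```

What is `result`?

merge on 'month' (how='inner') → 6 rows:
   low month  rain_mm  wind
0  -25   Apr      162     9
1   24   Feb      191   115
2  -16   Apr      271     9
3  -11   Feb      274   115
4  -24   Apr       97     9
5   23   Feb       93   115
group by month, min of rain_mm:
       rain_mm
month         
Apr         97
Feb         93
add column rain_mm_plus_4 = t['rain_mm'] + 4:
       rain_mm  rain_mm_plus_4
month                         
Apr         97             101
Feb         93              97
sort by rain_mm descending:
       rain_mm  rain_mm_plus_4
month                         
Apr         97             101
Feb         93              97
So iloc[0]['rain_mm_plus_4'] = 101.

101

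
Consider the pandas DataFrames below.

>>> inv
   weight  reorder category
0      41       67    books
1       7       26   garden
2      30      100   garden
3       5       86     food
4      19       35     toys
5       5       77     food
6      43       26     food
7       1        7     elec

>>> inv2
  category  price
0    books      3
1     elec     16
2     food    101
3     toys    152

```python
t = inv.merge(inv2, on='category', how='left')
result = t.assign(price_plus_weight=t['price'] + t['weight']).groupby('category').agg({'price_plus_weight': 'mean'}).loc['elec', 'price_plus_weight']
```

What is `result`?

merge on 'category' (how='left') → 8 rows:
   weight  reorder category  price
0      41       67    books    3.0
1       7       26   garden    NaN
2      30      100   garden    NaN
3       5       86     food  101.0
4      19       35     toys  152.0
5       5       77     food  101.0
6      43       26     food  101.0
7       1        7     elec   16.0
add column price_plus_weight = t['price'] + t['weight']:
   weight  reorder category  price  price_plus_weight
0      41       67    books    3.0               44.0
1       7       26   garden    NaN                NaN
2      30      100   garden    NaN                NaN
3       5       86     food  101.0              106.0
4      19       35     toys  152.0              171.0
5       5       77     food  101.0              106.0
6      43       26     food  101.0              144.0
7       1        7     elec   16.0               17.0
group by category, mean of price_plus_weight:
          price_plus_weight
category                   
books             44.000000
elec              17.000000
food             118.666667
garden                  NaN
toys             171.000000
The value at row 'elec', column 'price_plus_weight' is 17.0.

17.0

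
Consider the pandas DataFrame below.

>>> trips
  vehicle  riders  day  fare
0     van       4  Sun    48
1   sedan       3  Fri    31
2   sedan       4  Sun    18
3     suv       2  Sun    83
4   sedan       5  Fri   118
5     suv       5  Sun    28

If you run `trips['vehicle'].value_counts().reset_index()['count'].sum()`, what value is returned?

value_counts of vehicle:
vehicle
sedan    3
suv      2
van      1
Name: count, dtype: int64
reset_index():
  vehicle  count
0   sedan      3
1     suv      2
2     van      1

6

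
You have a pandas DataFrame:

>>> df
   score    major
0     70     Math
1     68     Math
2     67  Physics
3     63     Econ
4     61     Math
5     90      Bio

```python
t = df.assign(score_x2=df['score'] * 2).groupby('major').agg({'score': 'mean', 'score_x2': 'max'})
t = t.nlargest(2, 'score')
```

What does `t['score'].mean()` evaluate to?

add column score_x2 = df['score'] * 2:
   score    major  score_x2
0     70     Math       140
1     68     Math       136
2     67  Physics       134
3     63     Econ       126
4     61     Math       122
5     90      Bio       180
group by major: mean(score), max(score_x2):
             score  score_x2
major                       
Bio      90.000000       180
Econ     63.000000       126
Math     66.333333       140
Physics  67.000000       134
take 2 rows with largest score:
         score  score_x2
major                   
Bio       90.0       180
Physics   67.0       134
mean of column 'score' → 78.5

78.5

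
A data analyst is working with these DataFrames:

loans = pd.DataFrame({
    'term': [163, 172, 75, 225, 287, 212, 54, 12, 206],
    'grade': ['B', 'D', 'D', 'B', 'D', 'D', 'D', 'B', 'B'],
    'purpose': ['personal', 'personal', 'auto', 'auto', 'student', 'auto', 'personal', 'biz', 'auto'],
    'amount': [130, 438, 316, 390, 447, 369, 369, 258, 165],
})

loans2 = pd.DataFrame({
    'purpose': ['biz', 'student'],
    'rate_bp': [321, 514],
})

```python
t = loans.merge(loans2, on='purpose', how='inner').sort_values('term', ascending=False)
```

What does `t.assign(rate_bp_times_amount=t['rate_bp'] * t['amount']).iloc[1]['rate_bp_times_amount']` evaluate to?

merge on 'purpose' (how='inner') → 2 rows:
   term grade  purpose  amount  rate_bp
0   287     D  student     447      514
1    12     B      biz     258      321
sort by term descending:
   term grade  purpose  amount  rate_bp
0   287     D  student     447      514
1    12     B      biz     258      321
add column rate_bp_times_amount = t['rate_bp'] * t['amount']:
   term grade  purpose  amount  rate_bp  rate_bp_times_amount
0   287     D  student     447      514                229758
1    12     B      biz     258      321                 82818
Finally, value at position 1, column 'rate_bp_times_amount' = 82818.

82818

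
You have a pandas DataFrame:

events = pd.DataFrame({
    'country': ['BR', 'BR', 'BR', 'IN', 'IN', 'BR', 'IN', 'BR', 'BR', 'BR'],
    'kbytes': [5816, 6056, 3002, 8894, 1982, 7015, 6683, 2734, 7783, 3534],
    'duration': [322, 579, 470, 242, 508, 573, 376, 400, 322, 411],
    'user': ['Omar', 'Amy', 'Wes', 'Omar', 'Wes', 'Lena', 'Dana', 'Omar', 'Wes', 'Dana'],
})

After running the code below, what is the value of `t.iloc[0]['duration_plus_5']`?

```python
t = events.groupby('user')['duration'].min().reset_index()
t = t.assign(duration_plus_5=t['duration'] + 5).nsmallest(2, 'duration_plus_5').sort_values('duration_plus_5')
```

group by user, min of duration:
user
Amy     579
Dana    376
Lena    573
Omar    242
Wes     322
Name: duration, dtype: int64
reset_index():
   user  duration
0   Amy       579
1  Dana       376
2  Lena       573
3  Omar       242
4   Wes       322
add column duration_plus_5 = t['duration'] + 5:
   user  duration  duration_plus_5
0   Amy       579              584
1  Dana       376              381
2  Lena       573              578
3  Omar       242              247
4   Wes       322              327
take 2 rows with smallest duration_plus_5:
   user  duration  duration_plus_5
3  Omar       242              247
4   Wes       322              327
sort by duration_plus_5:
   user  duration  duration_plus_5
3  Omar       242              247
4   Wes       322              327
Then the value at position 0, column 'duration_plus_5': 247

247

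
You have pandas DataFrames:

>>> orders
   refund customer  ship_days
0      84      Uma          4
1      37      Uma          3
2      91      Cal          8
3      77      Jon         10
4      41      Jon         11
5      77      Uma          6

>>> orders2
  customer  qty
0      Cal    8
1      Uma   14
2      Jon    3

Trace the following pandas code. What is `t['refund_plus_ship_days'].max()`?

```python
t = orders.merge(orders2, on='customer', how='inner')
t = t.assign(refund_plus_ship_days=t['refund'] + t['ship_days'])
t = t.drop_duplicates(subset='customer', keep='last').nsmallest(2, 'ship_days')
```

99

merge on 'customer' (how='inner') → 6 rows:
   refund customer  ship_days  qty
0      84      Uma          4   14
1      37      Uma          3   14
2      91      Cal          8    8
3      77      Jon         10    3
4      41      Jon         11    3
5      77      Uma          6   14
add column refund_plus_ship_days = t['refund'] + t['ship_days']:
   refund customer  ship_days  qty  refund_plus_ship_days
0      84      Uma          4   14                     88
1      37      Uma          3   14                     40
2      91      Cal          8    8                     99
3      77      Jon         10    3                     87
4      41      Jon         11    3                     52
5      77      Uma          6   14                     83
drop duplicate customer (keep=last):
   refund customer  ship_days  qty  refund_plus_ship_days
2      91      Cal          8    8                     99
4      41      Jon         11    3                     52
5      77      Uma          6   14                     83
take 2 rows with smallest ship_days:
   refund customer  ship_days  qty  refund_plus_ship_days
5      77      Uma          6   14                     83
2      91      Cal          8    8                     99
Finally, max of column 'refund_plus_ship_days' = 99.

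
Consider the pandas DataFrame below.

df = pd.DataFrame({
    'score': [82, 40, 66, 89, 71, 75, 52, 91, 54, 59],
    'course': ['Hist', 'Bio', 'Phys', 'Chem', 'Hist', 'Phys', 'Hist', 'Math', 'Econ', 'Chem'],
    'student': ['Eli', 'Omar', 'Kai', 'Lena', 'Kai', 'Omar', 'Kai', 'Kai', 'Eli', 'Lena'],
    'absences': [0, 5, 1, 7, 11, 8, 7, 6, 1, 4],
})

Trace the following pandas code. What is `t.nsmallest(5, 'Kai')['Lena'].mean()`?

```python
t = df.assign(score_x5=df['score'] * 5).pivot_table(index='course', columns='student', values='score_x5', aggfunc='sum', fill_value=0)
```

148.0

add column score_x5 = df['score'] * 5:
   score course student  absences  score_x5
0     82   Hist     Eli         0       410
1     40    Bio    Omar         5       200
2     66   Phys     Kai         1       330
3     89   Chem    Lena         7       445
4     71   Hist     Kai        11       355
5     75   Phys    Omar         8       375
6     52   Hist     Kai         7       260
7     91   Math     Kai         6       455
8     54   Econ     Eli         1       270
9     59   Chem    Lena         4       295
pivot: rows=course, cols=student, sum(score_x5):
student  Eli  Kai  Lena  Omar
course                       
Bio        0    0     0   200
Chem       0    0   740     0
Econ     270    0     0     0
Hist     410  615     0     0
Math       0  455     0     0
Phys       0  330     0   375
take 5 rows with smallest Kai:
student  Eli  Kai  Lena  Omar
course                       
Bio        0    0     0   200
Chem       0    0   740     0
Econ     270    0     0     0
Phys       0  330     0   375
Math       0  455     0     0
Taking the mean of column 'Lena' gives 148.0.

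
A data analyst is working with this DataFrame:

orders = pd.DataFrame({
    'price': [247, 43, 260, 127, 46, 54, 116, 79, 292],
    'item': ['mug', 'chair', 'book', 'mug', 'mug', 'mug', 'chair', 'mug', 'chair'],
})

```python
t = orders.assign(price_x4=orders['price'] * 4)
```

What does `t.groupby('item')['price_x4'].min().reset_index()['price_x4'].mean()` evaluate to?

add column price_x4 = orders['price'] * 4:
   price   item  price_x4
0    247    mug       988
1     43  chair       172
2    260   book      1040
3    127    mug       508
4     46    mug       184
5     54    mug       216
6    116  chair       464
7     79    mug       316
8    292  chair      1168
group by item, min of price_x4:
item
book     1040
chair     172
mug       184
Name: price_x4, dtype: int64
reset_index():
    item  price_x4
0   book      1040
1  chair       172
2    mug       184
mean of column 'price_x4' → 465.333333333

465.333333333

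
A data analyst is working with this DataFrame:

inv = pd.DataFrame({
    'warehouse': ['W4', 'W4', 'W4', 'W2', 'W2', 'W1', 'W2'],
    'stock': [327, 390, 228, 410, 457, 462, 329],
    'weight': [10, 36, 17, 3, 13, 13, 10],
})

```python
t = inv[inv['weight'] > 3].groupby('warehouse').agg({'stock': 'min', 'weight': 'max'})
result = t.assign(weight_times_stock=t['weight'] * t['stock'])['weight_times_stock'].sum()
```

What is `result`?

18491

filter rows where weight > 3:
  warehouse  stock  weight
0        W4    327      10
1        W4    390      36
2        W4    228      17
4        W2    457      13
5        W1    462      13
6        W2    329      10
group by warehouse: min(stock), max(weight):
           stock  weight
warehouse               
W1           462      13
W2           329      13
W4           228      36
add column weight_times_stock = t['weight'] * t['stock']:
           stock  weight  weight_times_stock
warehouse                                   
W1           462      13                6006
W2           329      13                4277
W4           228      36                8208
The sum of column 'weight_times_stock' is 18491.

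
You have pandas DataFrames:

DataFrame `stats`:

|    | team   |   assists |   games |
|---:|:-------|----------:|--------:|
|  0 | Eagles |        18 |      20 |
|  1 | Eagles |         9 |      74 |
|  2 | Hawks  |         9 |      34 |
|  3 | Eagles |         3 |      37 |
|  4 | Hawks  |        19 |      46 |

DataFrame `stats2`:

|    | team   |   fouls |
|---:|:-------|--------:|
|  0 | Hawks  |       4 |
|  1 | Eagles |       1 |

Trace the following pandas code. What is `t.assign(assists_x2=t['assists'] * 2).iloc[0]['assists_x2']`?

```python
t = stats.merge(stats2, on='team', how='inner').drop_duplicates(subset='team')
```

36

merge on 'team' (how='inner') → 5 rows:
     team  assists  games  fouls
0  Eagles       18     20      1
1  Eagles        9     74      1
2   Hawks        9     34      4
3  Eagles        3     37      1
4   Hawks       19     46      4
drop duplicate team (keep=first):
     team  assists  games  fouls
0  Eagles       18     20      1
2   Hawks        9     34      4
add column assists_x2 = t['assists'] * 2:
     team  assists  games  fouls  assists_x2
0  Eagles       18     20      1          36
2   Hawks        9     34      4          18
So iloc[0]['assists_x2'] = 36.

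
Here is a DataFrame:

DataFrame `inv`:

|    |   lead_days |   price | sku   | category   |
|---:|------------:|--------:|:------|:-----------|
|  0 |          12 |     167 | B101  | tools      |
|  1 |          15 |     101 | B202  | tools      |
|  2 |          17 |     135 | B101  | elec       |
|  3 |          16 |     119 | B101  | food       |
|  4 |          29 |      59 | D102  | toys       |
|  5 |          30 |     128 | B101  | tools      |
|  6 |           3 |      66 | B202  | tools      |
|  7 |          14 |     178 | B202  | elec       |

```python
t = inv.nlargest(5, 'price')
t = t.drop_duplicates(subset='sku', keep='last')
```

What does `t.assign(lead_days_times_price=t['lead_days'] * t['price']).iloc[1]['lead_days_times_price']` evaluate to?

take 5 rows with largest price:
   lead_days  price   sku category
7         14    178  B202     elec
0         12    167  B101    tools
2         17    135  B101     elec
5         30    128  B101    tools
3         16    119  B101     food
drop duplicate sku (keep=last):
   lead_days  price   sku category
7         14    178  B202     elec
3         16    119  B101     food
add column lead_days_times_price = t['lead_days'] * t['price']:
   lead_days  price   sku category  lead_days_times_price
7         14    178  B202     elec                   2492
3         16    119  B101     food                   1904
Taking the value at position 1, column 'lead_days_times_price' gives 1904.

1904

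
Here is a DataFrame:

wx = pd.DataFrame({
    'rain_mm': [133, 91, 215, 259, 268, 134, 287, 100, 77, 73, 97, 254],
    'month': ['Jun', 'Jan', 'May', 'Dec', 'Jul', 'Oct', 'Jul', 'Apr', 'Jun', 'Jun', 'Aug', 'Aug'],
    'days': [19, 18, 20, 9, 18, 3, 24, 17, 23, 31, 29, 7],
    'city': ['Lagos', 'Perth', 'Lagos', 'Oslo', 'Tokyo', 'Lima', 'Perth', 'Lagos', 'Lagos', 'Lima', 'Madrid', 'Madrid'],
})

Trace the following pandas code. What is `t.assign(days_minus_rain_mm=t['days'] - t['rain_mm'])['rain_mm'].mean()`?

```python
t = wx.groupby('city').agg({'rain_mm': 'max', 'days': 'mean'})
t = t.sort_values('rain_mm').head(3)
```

201.0

group by city: max(rain_mm), mean(days):
        rain_mm   days
city                  
Lagos       215  19.75
Lima        134  17.00
Madrid      254  18.00
Oslo        259   9.00
Perth       287  21.00
Tokyo       268  18.00
sort by rain_mm:
        rain_mm   days
city                  
Lima        134  17.00
Lagos       215  19.75
Madrid      254  18.00
Oslo        259   9.00
Tokyo       268  18.00
Perth       287  21.00
take first 3 rows:
        rain_mm   days
city                  
Lima        134  17.00
Lagos       215  19.75
Madrid      254  18.00
add column days_minus_rain_mm = t['days'] - t['rain_mm']:
        rain_mm   days  days_minus_rain_mm
city                                      
Lima        134  17.00             -117.00
Lagos       215  19.75             -195.25
Madrid      254  18.00             -236.00
Reading off the mean of column 'rain_mm', we get 201.0.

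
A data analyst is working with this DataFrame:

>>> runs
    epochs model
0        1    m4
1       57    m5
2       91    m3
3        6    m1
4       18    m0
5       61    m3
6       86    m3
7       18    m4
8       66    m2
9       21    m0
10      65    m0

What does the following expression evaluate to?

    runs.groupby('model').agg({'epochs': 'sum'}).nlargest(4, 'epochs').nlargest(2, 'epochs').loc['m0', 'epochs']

group by model, sum of epochs:
       epochs
model        
m0        104
m1          6
m2         66
m3        238
m4         19
m5         57
take 4 rows with largest epochs:
       epochs
model        
m3        238
m0        104
m2         66
m5         57
take 2 rows with largest epochs:
       epochs
model        
m3        238
m0        104
Reading off the value at row 'm0', column 'epochs', we get 104.

104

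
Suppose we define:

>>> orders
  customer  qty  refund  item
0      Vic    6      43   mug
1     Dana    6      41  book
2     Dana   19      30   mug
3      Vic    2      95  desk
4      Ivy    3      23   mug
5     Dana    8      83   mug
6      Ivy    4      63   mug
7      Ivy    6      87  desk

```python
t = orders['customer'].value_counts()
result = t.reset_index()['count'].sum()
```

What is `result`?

8

value_counts of customer:
customer
Dana    3
Ivy     3
Vic     2
Name: count, dtype: int64
reset_index():
  customer  count
0     Dana      3
1      Ivy      3
2      Vic      2
The sum of column 'count' is 8.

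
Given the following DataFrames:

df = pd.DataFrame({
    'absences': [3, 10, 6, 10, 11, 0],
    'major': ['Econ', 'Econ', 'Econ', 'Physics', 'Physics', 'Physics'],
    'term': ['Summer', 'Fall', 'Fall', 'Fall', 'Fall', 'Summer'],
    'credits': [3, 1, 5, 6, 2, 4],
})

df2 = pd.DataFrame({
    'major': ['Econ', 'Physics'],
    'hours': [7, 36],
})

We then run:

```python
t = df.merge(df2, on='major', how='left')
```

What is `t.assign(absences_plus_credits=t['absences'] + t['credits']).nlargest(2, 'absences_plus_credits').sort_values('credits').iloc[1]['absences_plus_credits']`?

16

merge on 'major' (how='left') → 6 rows:
   absences    major    term  credits  hours
0         3     Econ  Summer        3      7
1        10     Econ    Fall        1      7
2         6     Econ    Fall        5      7
3        10  Physics    Fall        6     36
4        11  Physics    Fall        2     36
5         0  Physics  Summer        4     36
add column absences_plus_credits = t['absences'] + t['credits']:
   absences    major    term  credits  hours  absences_plus_credits
0         3     Econ  Summer        3      7                      6
1        10     Econ    Fall        1      7                     11
2         6     Econ    Fall        5      7                     11
3        10  Physics    Fall        6     36                     16
4        11  Physics    Fall        2     36                     13
5         0  Physics  Summer        4     36                      4
take 2 rows with largest absences_plus_credits:
   absences    major  term  credits  hours  absences_plus_credits
3        10  Physics  Fall        6     36                     16
4        11  Physics  Fall        2     36                     13
sort by credits:
   absences    major  term  credits  hours  absences_plus_credits
4        11  Physics  Fall        2     36                     13
3        10  Physics  Fall        6     36                     16
Reading off the value at position 1, column 'absences_plus_credits', we get 16.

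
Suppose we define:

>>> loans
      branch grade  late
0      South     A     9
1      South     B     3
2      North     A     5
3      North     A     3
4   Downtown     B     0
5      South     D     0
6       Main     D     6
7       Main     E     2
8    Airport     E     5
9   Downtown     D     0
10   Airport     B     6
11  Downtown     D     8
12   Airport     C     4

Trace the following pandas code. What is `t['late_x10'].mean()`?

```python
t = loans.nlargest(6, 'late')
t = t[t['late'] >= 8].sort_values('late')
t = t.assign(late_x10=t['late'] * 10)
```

take 6 rows with largest late:
      branch grade  late
0      South     A     9
11  Downtown     D     8
6       Main     D     6
10   Airport     B     6
2      North     A     5
8    Airport     E     5
filter rows where late >= 8:
      branch grade  late
0      South     A     9
11  Downtown     D     8
sort by late:
      branch grade  late
11  Downtown     D     8
0      South     A     9
add column late_x10 = t['late'] * 10:
      branch grade  late  late_x10
11  Downtown     D     8        80
0      South     A     9        90
mean of column 'late_x10' → 85.0

85.0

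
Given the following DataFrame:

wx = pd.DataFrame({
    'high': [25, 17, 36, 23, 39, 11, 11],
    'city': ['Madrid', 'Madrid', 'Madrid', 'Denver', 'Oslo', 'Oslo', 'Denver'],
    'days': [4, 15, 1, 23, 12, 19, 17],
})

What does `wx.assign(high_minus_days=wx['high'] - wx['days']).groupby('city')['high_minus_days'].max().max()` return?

add column high_minus_days = wx['high'] - wx['days']:
   high    city  days  high_minus_days
0    25  Madrid     4               21
1    17  Madrid    15                2
2    36  Madrid     1               35
3    23  Denver    23                0
4    39    Oslo    12               27
5    11    Oslo    19               -8
6    11  Denver    17               -6
group by city, max of high_minus_days:
city
Denver     0
Madrid    35
Oslo      27
Name: high_minus_days, dtype: int64
Then the max of the resulting series: 35

35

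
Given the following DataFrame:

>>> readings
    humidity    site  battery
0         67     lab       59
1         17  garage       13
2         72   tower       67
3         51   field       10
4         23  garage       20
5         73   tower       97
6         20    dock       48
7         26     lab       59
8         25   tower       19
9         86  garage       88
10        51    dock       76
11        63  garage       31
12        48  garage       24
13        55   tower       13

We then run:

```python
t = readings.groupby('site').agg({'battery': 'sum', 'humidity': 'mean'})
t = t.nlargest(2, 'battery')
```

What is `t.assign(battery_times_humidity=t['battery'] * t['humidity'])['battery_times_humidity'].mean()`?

group by site: sum(battery), mean(humidity):
        battery  humidity
site                     
dock        124     35.50
field        10     51.00
garage      176     47.40
lab         118     46.50
tower       196     56.25
take 2 rows with largest battery:
        battery  humidity
site                     
tower       196     56.25
garage      176     47.40
add column battery_times_humidity = t['battery'] * t['humidity']:
        battery  humidity  battery_times_humidity
site                                             
tower       196     56.25                 11025.0
garage      176     47.40                  8342.4

9683.7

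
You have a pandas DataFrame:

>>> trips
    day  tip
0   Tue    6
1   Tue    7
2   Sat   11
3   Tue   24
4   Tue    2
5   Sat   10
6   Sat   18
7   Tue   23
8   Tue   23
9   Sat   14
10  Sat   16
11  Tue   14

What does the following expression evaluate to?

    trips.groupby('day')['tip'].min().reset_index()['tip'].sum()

group by day, min of tip:
day
Sat    10
Tue     2
Name: tip, dtype: int64
reset_index():
   day  tip
0  Sat   10
1  Tue    2

12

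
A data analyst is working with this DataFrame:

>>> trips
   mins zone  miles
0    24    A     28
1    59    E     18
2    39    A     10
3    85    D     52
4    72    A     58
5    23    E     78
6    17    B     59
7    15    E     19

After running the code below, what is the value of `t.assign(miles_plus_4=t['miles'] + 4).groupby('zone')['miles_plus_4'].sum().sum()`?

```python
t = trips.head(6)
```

take first 6 rows:
   mins zone  miles
0    24    A     28
1    59    E     18
2    39    A     10
3    85    D     52
4    72    A     58
5    23    E     78
add column miles_plus_4 = t['miles'] + 4:
   mins zone  miles  miles_plus_4
0    24    A     28            32
1    59    E     18            22
2    39    A     10            14
3    85    D     52            56
4    72    A     58            62
5    23    E     78            82
group by zone, sum of miles_plus_4:
zone
A    108
D     56
E    104
Name: miles_plus_4, dtype: int64
Finally, sum of the resulting series = 268.

268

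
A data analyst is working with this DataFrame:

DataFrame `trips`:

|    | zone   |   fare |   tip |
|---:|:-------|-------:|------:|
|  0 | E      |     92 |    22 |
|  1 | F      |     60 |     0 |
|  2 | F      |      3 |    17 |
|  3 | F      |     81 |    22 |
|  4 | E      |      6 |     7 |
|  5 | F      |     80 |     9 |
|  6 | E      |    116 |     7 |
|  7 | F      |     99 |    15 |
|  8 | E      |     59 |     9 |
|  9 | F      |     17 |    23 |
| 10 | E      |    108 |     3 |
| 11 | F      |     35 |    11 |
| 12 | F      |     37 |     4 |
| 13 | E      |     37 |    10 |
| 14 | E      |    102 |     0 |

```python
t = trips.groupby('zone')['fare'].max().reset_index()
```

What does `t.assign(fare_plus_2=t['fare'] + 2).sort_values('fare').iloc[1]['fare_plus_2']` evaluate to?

118

group by zone, max of fare:
zone
E    116
F     99
Name: fare, dtype: int64
reset_index():
  zone  fare
0    E   116
1    F    99
add column fare_plus_2 = t['fare'] + 2:
  zone  fare  fare_plus_2
0    E   116          118
1    F    99          101
sort by fare:
  zone  fare  fare_plus_2
1    F    99          101
0    E   116          118
value at position 1, column 'fare_plus_2' → 118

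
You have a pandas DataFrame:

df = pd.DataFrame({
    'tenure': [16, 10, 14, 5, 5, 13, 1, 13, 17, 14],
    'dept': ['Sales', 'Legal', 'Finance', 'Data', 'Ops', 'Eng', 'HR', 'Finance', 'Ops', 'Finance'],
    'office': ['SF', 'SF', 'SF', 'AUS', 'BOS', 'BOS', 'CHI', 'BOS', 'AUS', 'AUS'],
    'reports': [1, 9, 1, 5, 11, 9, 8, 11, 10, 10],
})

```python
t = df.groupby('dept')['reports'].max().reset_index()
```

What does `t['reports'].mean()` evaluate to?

group by dept, max of reports:
dept
Data        5
Eng         9
Finance    11
HR          8
Legal       9
Ops        11
Sales       1
Name: reports, dtype: int64
reset_index():
      dept  reports
0     Data        5
1      Eng        9
2  Finance       11
3       HR        8
4    Legal        9
5      Ops       11
6    Sales        1
Finally, mean of column 'reports' = 7.71428571429.

7.71428571429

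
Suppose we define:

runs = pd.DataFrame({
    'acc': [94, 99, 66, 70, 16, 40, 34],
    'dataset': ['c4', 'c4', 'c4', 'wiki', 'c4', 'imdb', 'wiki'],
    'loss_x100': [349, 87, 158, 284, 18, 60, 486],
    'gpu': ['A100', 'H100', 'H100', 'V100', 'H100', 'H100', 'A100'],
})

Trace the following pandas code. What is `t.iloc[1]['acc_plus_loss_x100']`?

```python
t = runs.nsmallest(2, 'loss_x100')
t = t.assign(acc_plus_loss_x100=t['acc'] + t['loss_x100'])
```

take 2 rows with smallest loss_x100:
   acc dataset  loss_x100   gpu
4   16      c4         18  H100
5   40    imdb         60  H100
add column acc_plus_loss_x100 = t['acc'] + t['loss_x100']:
   acc dataset  loss_x100   gpu  acc_plus_loss_x100
4   16      c4         18  H100                  34
5   40    imdb         60  H100                 100
Hence 100.

100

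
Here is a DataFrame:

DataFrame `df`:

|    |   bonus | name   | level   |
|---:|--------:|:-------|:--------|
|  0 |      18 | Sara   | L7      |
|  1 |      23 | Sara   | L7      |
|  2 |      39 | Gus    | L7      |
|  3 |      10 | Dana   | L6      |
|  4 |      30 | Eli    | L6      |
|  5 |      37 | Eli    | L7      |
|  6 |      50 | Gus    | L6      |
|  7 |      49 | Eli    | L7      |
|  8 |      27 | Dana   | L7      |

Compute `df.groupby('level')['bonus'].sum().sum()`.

283

group by level, sum of bonus:
level
L6     90
L7    193
Name: bonus, dtype: int64
Taking the sum of the resulting series gives 283.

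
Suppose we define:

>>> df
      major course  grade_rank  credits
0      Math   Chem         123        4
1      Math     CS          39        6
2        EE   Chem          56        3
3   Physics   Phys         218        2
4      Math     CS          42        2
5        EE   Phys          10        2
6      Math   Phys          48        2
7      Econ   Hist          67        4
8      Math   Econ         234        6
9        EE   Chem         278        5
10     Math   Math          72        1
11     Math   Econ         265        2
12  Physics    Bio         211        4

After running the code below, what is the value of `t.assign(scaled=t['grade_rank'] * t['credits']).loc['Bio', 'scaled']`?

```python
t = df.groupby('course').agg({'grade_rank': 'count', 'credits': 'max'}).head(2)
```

group by course: count(grade_rank), max(credits):
        grade_rank  credits
course                     
Bio              1        4
CS               2        6
Chem             3        5
Econ             2        6
Hist             1        4
Math             1        1
Phys             3        2
take first 2 rows:
        grade_rank  credits
course                     
Bio              1        4
CS               2        6
add column scaled = t['grade_rank'] * t['credits']:
        grade_rank  credits  scaled
course                             
Bio              1        4       4
CS               2        6      12
Taking the value at row 'Bio', column 'scaled' gives 4.

4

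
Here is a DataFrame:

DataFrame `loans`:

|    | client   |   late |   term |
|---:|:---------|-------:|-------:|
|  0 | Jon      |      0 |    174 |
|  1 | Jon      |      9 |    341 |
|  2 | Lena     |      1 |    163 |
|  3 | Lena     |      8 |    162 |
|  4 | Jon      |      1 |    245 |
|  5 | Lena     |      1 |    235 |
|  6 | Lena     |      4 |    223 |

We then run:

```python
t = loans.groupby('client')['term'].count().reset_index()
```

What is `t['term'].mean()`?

3.5

group by client, count of term:
client
Jon     3
Lena    4
Name: term, dtype: int64
reset_index():
  client  term
0    Jon     3
1   Lena     4
Then the mean of column 'term': 3.5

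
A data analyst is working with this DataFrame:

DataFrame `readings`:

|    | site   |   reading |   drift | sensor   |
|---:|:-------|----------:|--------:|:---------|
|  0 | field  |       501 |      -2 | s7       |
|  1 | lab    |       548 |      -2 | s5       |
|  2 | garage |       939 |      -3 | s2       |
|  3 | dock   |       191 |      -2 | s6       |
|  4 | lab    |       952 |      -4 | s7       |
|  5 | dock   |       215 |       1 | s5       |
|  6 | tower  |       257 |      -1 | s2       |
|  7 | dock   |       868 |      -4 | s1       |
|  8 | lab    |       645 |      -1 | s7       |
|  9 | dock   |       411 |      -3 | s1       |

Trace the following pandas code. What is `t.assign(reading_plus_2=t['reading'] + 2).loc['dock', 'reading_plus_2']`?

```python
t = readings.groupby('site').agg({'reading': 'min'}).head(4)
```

group by site, min of reading:
        reading
site           
dock        191
field       501
garage      939
lab         548
tower       257
take first 4 rows:
        reading
site           
dock        191
field       501
garage      939
lab         548
add column reading_plus_2 = t['reading'] + 2:
        reading  reading_plus_2
site                           
dock        191             193
field       501             503
garage      939             941
lab         548             550

193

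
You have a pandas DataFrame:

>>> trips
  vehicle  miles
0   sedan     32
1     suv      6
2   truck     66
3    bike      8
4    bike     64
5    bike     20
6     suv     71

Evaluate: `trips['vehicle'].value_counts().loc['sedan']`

value_counts of vehicle:
vehicle
bike     3
suv      2
sedan    1
truck    1
Name: count, dtype: int64

1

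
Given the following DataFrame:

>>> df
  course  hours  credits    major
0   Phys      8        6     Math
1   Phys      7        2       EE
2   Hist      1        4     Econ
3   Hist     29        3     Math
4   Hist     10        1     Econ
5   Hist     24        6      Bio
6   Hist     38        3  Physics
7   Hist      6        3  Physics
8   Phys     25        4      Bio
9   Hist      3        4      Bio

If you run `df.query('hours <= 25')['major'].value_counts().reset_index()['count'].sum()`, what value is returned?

filter rows where hours <= 25:
  course  hours  credits    major
0   Phys      8        6     Math
1   Phys      7        2       EE
2   Hist      1        4     Econ
4   Hist     10        1     Econ
5   Hist     24        6      Bio
7   Hist      6        3  Physics
8   Phys     25        4      Bio
9   Hist      3        4      Bio
value_counts of major:
major
Bio        3
Econ       2
Math       1
EE         1
Physics    1
Name: count, dtype: int64
reset_index():
     major  count
0      Bio      3
1     Econ      2
2     Math      1
3       EE      1
4  Physics      1
Then the sum of column 'count': 8

8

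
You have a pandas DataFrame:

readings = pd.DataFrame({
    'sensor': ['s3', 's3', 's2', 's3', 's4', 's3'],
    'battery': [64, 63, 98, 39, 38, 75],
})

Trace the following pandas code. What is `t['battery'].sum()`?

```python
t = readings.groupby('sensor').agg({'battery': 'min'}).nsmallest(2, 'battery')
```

group by sensor, min of battery:
        battery
sensor         
s2           98
s3           39
s4           38
take 2 rows with smallest battery:
        battery
sensor         
s4           38
s3           39

77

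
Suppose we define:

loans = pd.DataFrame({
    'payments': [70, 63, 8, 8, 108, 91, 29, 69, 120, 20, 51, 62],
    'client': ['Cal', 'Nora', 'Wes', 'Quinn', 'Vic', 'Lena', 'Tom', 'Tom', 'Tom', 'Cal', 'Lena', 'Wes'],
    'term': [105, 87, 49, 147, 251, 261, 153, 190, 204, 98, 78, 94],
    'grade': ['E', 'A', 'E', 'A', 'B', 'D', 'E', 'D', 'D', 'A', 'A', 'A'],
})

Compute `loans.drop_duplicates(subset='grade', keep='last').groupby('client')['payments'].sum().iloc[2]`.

62

drop duplicate grade (keep=last):
    payments client  term grade
4        108    Vic   251     B
6         29    Tom   153     E
8        120    Tom   204     D
11        62    Wes    94     A
group by client, sum of payments:
client
Tom    149
Vic    108
Wes     62
Name: payments, dtype: int64
Then the value at position 2: 62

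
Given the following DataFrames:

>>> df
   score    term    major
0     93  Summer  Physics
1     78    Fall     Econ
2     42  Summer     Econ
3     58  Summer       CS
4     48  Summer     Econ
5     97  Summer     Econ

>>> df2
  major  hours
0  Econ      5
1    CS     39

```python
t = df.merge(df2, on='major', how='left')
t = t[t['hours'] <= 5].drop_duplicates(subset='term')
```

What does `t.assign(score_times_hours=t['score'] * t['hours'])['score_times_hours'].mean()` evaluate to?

merge on 'major' (how='left') → 6 rows:
   score    term    major  hours
0     93  Summer  Physics    NaN
1     78    Fall     Econ    5.0
2     42  Summer     Econ    5.0
3     58  Summer       CS   39.0
4     48  Summer     Econ    5.0
5     97  Summer     Econ    5.0
filter rows where hours <= 5:
   score    term major  hours
1     78    Fall  Econ    5.0
2     42  Summer  Econ    5.0
4     48  Summer  Econ    5.0
5     97  Summer  Econ    5.0
drop duplicate term (keep=first):
   score    term major  hours
1     78    Fall  Econ    5.0
2     42  Summer  Econ    5.0
add column score_times_hours = t['score'] * t['hours']:
   score    term major  hours  score_times_hours
1     78    Fall  Econ    5.0              390.0
2     42  Summer  Econ    5.0              210.0
Reading off the mean of column 'score_times_hours', we get 300.0.

300.0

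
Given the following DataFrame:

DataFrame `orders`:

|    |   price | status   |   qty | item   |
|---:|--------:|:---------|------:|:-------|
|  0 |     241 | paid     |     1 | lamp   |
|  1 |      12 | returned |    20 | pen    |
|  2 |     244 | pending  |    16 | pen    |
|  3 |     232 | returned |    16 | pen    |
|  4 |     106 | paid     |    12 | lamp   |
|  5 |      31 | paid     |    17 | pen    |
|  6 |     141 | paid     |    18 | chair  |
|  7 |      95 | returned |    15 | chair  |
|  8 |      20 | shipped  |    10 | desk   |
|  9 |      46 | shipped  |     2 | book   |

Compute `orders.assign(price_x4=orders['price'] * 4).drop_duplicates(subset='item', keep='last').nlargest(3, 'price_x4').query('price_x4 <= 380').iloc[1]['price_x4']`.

add column price_x4 = orders['price'] * 4:
   price    status  qty   item  price_x4
0    241      paid    1   lamp       964
1     12  returned   20    pen        48
2    244   pending   16    pen       976
3    232  returned   16    pen       928
4    106      paid   12   lamp       424
5     31      paid   17    pen       124
6    141      paid   18  chair       564
7     95  returned   15  chair       380
8     20   shipped   10   desk        80
9     46   shipped    2   book       184
drop duplicate item (keep=last):
   price    status  qty   item  price_x4
4    106      paid   12   lamp       424
5     31      paid   17    pen       124
7     95  returned   15  chair       380
8     20   shipped   10   desk        80
9     46   shipped    2   book       184
take 3 rows with largest price_x4:
   price    status  qty   item  price_x4
4    106      paid   12   lamp       424
7     95  returned   15  chair       380
9     46   shipped    2   book       184
filter rows where price_x4 <= 380:
   price    status  qty   item  price_x4
7     95  returned   15  chair       380
9     46   shipped    2   book       184
value at position 1, column 'price_x4' → 184

184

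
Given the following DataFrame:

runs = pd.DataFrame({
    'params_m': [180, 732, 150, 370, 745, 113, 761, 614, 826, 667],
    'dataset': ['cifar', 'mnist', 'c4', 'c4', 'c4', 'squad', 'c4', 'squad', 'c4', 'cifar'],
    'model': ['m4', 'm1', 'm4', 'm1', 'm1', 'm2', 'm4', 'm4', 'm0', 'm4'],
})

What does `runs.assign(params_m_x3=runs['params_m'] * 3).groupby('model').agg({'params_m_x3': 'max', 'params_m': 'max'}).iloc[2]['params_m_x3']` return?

add column params_m_x3 = runs['params_m'] * 3:
   params_m dataset model  params_m_x3
0       180   cifar    m4          540
1       732   mnist    m1         2196
2       150      c4    m4          450
3       370      c4    m1         1110
4       745      c4    m1         2235
5       113   squad    m2          339
6       761      c4    m4         2283
7       614   squad    m4         1842
8       826      c4    m0         2478
9       667   cifar    m4         2001
group by model: max(params_m_x3), max(params_m):
       params_m_x3  params_m
model                       
m0            2478       826
m1            2235       745
m2             339       113
m4            2283       761

339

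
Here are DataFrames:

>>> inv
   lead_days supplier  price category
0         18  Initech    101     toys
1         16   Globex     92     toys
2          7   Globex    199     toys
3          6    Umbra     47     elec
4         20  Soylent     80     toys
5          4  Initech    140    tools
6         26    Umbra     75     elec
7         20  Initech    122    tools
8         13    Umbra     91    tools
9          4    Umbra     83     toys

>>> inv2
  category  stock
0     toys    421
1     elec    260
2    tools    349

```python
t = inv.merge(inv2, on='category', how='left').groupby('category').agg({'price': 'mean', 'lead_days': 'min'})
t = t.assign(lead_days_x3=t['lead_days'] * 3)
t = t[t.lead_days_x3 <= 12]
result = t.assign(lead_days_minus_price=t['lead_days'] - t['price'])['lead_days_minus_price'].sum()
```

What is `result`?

merge on 'category' (how='left') → 10 rows:
   lead_days supplier  price category  stock
0         18  Initech    101     toys    421
1         16   Globex     92     toys    421
2          7   Globex    199     toys    421
3          6    Umbra     47     elec    260
4         20  Soylent     80     toys    421
5          4  Initech    140    tools    349
6         26    Umbra     75     elec    260
7         20  Initech    122    tools    349
8         13    Umbra     91    tools    349
9          4    Umbra     83     toys    421
group by category: mean(price), min(lead_days):
               price  lead_days
category                       
elec       61.000000          6
tools     117.666667          4
toys      111.000000          4
add column lead_days_x3 = t['lead_days'] * 3:
               price  lead_days  lead_days_x3
category                                     
elec       61.000000          6            18
tools     117.666667          4            12
toys      111.000000          4            12
filter rows where lead_days_x3 <= 12:
               price  lead_days  lead_days_x3
category                                     
tools     117.666667          4            12
toys      111.000000          4            12
add column lead_days_minus_price = t['lead_days'] - t['price']:
               price  lead_days  lead_days_x3  lead_days_minus_price
category                                                            
tools     117.666667          4            12            -113.666667
toys      111.000000          4            12            -107.000000

-220.666666667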